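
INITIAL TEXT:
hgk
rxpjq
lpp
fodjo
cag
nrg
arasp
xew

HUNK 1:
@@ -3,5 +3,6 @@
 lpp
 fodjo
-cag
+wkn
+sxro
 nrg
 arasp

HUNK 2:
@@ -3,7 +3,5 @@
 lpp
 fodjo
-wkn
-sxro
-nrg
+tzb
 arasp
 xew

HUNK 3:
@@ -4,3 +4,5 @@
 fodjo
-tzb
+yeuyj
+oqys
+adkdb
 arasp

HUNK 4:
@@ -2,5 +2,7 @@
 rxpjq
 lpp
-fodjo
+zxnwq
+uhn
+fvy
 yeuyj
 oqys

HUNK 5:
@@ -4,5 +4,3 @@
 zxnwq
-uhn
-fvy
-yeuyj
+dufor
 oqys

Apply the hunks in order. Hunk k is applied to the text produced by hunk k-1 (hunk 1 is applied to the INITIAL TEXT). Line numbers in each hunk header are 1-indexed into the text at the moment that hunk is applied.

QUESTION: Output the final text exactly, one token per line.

Hunk 1: at line 3 remove [cag] add [wkn,sxro] -> 9 lines: hgk rxpjq lpp fodjo wkn sxro nrg arasp xew
Hunk 2: at line 3 remove [wkn,sxro,nrg] add [tzb] -> 7 lines: hgk rxpjq lpp fodjo tzb arasp xew
Hunk 3: at line 4 remove [tzb] add [yeuyj,oqys,adkdb] -> 9 lines: hgk rxpjq lpp fodjo yeuyj oqys adkdb arasp xew
Hunk 4: at line 2 remove [fodjo] add [zxnwq,uhn,fvy] -> 11 lines: hgk rxpjq lpp zxnwq uhn fvy yeuyj oqys adkdb arasp xew
Hunk 5: at line 4 remove [uhn,fvy,yeuyj] add [dufor] -> 9 lines: hgk rxpjq lpp zxnwq dufor oqys adkdb arasp xew

Answer: hgk
rxpjq
lpp
zxnwq
dufor
oqys
adkdb
arasp
xew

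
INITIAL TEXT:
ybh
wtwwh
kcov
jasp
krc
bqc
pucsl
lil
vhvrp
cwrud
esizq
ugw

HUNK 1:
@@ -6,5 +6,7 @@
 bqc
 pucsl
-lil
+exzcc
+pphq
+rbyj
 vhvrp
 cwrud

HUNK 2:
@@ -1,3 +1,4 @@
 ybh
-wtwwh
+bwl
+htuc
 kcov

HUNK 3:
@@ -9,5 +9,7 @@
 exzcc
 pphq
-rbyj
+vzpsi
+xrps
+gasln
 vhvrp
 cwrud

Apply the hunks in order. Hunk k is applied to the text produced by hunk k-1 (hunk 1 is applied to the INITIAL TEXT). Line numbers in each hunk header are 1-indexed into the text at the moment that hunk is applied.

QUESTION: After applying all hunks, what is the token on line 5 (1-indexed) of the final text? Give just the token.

Answer: jasp

Derivation:
Hunk 1: at line 6 remove [lil] add [exzcc,pphq,rbyj] -> 14 lines: ybh wtwwh kcov jasp krc bqc pucsl exzcc pphq rbyj vhvrp cwrud esizq ugw
Hunk 2: at line 1 remove [wtwwh] add [bwl,htuc] -> 15 lines: ybh bwl htuc kcov jasp krc bqc pucsl exzcc pphq rbyj vhvrp cwrud esizq ugw
Hunk 3: at line 9 remove [rbyj] add [vzpsi,xrps,gasln] -> 17 lines: ybh bwl htuc kcov jasp krc bqc pucsl exzcc pphq vzpsi xrps gasln vhvrp cwrud esizq ugw
Final line 5: jasp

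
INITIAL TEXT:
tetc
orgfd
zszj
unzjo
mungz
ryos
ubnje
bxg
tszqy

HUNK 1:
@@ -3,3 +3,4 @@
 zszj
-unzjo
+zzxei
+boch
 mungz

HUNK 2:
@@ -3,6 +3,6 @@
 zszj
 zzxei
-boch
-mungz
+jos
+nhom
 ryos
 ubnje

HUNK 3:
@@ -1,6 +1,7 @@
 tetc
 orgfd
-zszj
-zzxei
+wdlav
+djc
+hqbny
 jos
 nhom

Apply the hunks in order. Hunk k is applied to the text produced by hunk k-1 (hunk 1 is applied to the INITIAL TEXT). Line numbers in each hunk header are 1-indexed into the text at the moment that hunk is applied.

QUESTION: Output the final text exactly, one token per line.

Hunk 1: at line 3 remove [unzjo] add [zzxei,boch] -> 10 lines: tetc orgfd zszj zzxei boch mungz ryos ubnje bxg tszqy
Hunk 2: at line 3 remove [boch,mungz] add [jos,nhom] -> 10 lines: tetc orgfd zszj zzxei jos nhom ryos ubnje bxg tszqy
Hunk 3: at line 1 remove [zszj,zzxei] add [wdlav,djc,hqbny] -> 11 lines: tetc orgfd wdlav djc hqbny jos nhom ryos ubnje bxg tszqy

Answer: tetc
orgfd
wdlav
djc
hqbny
jos
nhom
ryos
ubnje
bxg
tszqy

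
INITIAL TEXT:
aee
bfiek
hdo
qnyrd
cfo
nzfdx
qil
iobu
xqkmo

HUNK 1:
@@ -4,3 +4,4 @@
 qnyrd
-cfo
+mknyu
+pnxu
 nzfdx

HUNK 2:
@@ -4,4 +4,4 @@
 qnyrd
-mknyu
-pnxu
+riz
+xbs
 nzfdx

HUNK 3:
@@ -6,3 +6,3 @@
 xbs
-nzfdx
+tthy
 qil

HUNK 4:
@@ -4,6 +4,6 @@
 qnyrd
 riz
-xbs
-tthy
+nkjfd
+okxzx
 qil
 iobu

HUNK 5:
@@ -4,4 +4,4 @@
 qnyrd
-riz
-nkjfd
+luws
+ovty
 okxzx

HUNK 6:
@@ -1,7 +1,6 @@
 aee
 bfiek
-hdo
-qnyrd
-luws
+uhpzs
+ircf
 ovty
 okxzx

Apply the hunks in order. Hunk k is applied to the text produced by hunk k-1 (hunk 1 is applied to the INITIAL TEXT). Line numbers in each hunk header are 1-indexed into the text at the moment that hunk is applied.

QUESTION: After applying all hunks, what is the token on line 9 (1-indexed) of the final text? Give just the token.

Hunk 1: at line 4 remove [cfo] add [mknyu,pnxu] -> 10 lines: aee bfiek hdo qnyrd mknyu pnxu nzfdx qil iobu xqkmo
Hunk 2: at line 4 remove [mknyu,pnxu] add [riz,xbs] -> 10 lines: aee bfiek hdo qnyrd riz xbs nzfdx qil iobu xqkmo
Hunk 3: at line 6 remove [nzfdx] add [tthy] -> 10 lines: aee bfiek hdo qnyrd riz xbs tthy qil iobu xqkmo
Hunk 4: at line 4 remove [xbs,tthy] add [nkjfd,okxzx] -> 10 lines: aee bfiek hdo qnyrd riz nkjfd okxzx qil iobu xqkmo
Hunk 5: at line 4 remove [riz,nkjfd] add [luws,ovty] -> 10 lines: aee bfiek hdo qnyrd luws ovty okxzx qil iobu xqkmo
Hunk 6: at line 1 remove [hdo,qnyrd,luws] add [uhpzs,ircf] -> 9 lines: aee bfiek uhpzs ircf ovty okxzx qil iobu xqkmo
Final line 9: xqkmo

Answer: xqkmo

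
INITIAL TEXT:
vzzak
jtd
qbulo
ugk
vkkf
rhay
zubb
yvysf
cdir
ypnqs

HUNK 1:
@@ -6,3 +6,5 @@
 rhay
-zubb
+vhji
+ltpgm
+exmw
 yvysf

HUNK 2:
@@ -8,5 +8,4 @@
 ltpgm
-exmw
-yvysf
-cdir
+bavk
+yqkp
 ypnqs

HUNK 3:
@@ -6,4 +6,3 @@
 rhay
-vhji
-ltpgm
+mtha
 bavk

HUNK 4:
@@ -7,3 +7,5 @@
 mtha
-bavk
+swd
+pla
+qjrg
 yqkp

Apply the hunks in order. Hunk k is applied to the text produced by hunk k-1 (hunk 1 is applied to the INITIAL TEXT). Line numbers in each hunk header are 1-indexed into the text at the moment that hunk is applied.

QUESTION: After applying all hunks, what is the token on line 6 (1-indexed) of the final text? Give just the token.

Hunk 1: at line 6 remove [zubb] add [vhji,ltpgm,exmw] -> 12 lines: vzzak jtd qbulo ugk vkkf rhay vhji ltpgm exmw yvysf cdir ypnqs
Hunk 2: at line 8 remove [exmw,yvysf,cdir] add [bavk,yqkp] -> 11 lines: vzzak jtd qbulo ugk vkkf rhay vhji ltpgm bavk yqkp ypnqs
Hunk 3: at line 6 remove [vhji,ltpgm] add [mtha] -> 10 lines: vzzak jtd qbulo ugk vkkf rhay mtha bavk yqkp ypnqs
Hunk 4: at line 7 remove [bavk] add [swd,pla,qjrg] -> 12 lines: vzzak jtd qbulo ugk vkkf rhay mtha swd pla qjrg yqkp ypnqs
Final line 6: rhay

Answer: rhay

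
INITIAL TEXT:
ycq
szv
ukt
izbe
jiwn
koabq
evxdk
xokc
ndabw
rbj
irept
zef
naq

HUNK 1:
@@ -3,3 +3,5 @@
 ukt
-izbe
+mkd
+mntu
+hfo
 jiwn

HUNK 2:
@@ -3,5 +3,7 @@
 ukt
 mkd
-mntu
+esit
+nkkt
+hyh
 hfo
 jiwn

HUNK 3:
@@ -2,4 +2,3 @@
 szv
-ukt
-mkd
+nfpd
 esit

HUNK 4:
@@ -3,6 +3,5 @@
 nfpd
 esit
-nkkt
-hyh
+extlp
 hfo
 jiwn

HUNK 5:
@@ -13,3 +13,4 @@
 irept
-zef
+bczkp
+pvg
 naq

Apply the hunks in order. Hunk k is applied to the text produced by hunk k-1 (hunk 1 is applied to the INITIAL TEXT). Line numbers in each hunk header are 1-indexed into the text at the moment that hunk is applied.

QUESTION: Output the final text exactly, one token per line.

Answer: ycq
szv
nfpd
esit
extlp
hfo
jiwn
koabq
evxdk
xokc
ndabw
rbj
irept
bczkp
pvg
naq

Derivation:
Hunk 1: at line 3 remove [izbe] add [mkd,mntu,hfo] -> 15 lines: ycq szv ukt mkd mntu hfo jiwn koabq evxdk xokc ndabw rbj irept zef naq
Hunk 2: at line 3 remove [mntu] add [esit,nkkt,hyh] -> 17 lines: ycq szv ukt mkd esit nkkt hyh hfo jiwn koabq evxdk xokc ndabw rbj irept zef naq
Hunk 3: at line 2 remove [ukt,mkd] add [nfpd] -> 16 lines: ycq szv nfpd esit nkkt hyh hfo jiwn koabq evxdk xokc ndabw rbj irept zef naq
Hunk 4: at line 3 remove [nkkt,hyh] add [extlp] -> 15 lines: ycq szv nfpd esit extlp hfo jiwn koabq evxdk xokc ndabw rbj irept zef naq
Hunk 5: at line 13 remove [zef] add [bczkp,pvg] -> 16 lines: ycq szv nfpd esit extlp hfo jiwn koabq evxdk xokc ndabw rbj irept bczkp pvg naq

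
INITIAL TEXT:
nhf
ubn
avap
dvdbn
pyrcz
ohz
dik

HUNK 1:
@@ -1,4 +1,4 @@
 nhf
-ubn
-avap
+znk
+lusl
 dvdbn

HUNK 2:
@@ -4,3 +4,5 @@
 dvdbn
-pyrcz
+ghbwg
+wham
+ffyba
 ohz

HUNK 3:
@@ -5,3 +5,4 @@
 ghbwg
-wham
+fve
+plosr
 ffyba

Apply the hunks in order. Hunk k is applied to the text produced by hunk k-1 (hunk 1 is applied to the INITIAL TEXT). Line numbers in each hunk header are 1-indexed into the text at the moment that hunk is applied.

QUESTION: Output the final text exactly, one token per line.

Hunk 1: at line 1 remove [ubn,avap] add [znk,lusl] -> 7 lines: nhf znk lusl dvdbn pyrcz ohz dik
Hunk 2: at line 4 remove [pyrcz] add [ghbwg,wham,ffyba] -> 9 lines: nhf znk lusl dvdbn ghbwg wham ffyba ohz dik
Hunk 3: at line 5 remove [wham] add [fve,plosr] -> 10 lines: nhf znk lusl dvdbn ghbwg fve plosr ffyba ohz dik

Answer: nhf
znk
lusl
dvdbn
ghbwg
fve
plosr
ffyba
ohz
dik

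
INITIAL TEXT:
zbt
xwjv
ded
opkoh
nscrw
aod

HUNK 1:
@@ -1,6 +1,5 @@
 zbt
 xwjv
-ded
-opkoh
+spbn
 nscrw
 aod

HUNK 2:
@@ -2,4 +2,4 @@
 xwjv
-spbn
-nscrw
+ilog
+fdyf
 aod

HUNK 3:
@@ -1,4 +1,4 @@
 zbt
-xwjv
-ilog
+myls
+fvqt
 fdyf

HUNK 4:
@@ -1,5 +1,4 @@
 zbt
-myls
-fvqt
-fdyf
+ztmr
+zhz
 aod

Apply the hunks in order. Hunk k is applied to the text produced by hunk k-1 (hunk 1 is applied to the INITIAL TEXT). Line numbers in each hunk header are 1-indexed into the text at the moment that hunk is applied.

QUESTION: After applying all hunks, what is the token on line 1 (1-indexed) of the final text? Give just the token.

Answer: zbt

Derivation:
Hunk 1: at line 1 remove [ded,opkoh] add [spbn] -> 5 lines: zbt xwjv spbn nscrw aod
Hunk 2: at line 2 remove [spbn,nscrw] add [ilog,fdyf] -> 5 lines: zbt xwjv ilog fdyf aod
Hunk 3: at line 1 remove [xwjv,ilog] add [myls,fvqt] -> 5 lines: zbt myls fvqt fdyf aod
Hunk 4: at line 1 remove [myls,fvqt,fdyf] add [ztmr,zhz] -> 4 lines: zbt ztmr zhz aod
Final line 1: zbt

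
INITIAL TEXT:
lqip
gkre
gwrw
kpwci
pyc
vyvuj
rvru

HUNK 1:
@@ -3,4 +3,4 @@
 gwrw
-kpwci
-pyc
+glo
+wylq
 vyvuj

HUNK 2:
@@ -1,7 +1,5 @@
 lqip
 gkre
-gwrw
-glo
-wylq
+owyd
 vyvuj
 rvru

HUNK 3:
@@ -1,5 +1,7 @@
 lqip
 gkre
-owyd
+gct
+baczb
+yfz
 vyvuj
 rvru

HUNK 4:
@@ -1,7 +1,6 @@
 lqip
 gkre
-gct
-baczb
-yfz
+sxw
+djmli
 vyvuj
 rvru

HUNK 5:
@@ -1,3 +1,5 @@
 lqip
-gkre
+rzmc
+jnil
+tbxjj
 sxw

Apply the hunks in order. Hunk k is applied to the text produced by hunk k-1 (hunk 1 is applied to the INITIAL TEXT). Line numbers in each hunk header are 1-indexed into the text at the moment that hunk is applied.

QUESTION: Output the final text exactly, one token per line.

Hunk 1: at line 3 remove [kpwci,pyc] add [glo,wylq] -> 7 lines: lqip gkre gwrw glo wylq vyvuj rvru
Hunk 2: at line 1 remove [gwrw,glo,wylq] add [owyd] -> 5 lines: lqip gkre owyd vyvuj rvru
Hunk 3: at line 1 remove [owyd] add [gct,baczb,yfz] -> 7 lines: lqip gkre gct baczb yfz vyvuj rvru
Hunk 4: at line 1 remove [gct,baczb,yfz] add [sxw,djmli] -> 6 lines: lqip gkre sxw djmli vyvuj rvru
Hunk 5: at line 1 remove [gkre] add [rzmc,jnil,tbxjj] -> 8 lines: lqip rzmc jnil tbxjj sxw djmli vyvuj rvru

Answer: lqip
rzmc
jnil
tbxjj
sxw
djmli
vyvuj
rvru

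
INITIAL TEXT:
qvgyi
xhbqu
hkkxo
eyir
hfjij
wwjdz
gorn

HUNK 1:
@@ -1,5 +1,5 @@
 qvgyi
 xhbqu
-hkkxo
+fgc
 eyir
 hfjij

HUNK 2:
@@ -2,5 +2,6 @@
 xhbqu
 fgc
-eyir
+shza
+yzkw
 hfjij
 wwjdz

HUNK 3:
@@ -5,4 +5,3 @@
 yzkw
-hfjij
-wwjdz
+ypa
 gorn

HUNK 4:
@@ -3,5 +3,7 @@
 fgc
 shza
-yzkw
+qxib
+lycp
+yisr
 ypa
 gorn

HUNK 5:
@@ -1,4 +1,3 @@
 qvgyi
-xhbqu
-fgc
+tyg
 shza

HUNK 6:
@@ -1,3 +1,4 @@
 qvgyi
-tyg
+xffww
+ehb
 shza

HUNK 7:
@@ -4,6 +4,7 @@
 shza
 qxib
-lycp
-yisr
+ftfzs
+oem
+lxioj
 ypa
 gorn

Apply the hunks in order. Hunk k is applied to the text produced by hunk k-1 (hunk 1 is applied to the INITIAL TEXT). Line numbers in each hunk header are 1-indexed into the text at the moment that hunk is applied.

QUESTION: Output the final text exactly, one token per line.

Hunk 1: at line 1 remove [hkkxo] add [fgc] -> 7 lines: qvgyi xhbqu fgc eyir hfjij wwjdz gorn
Hunk 2: at line 2 remove [eyir] add [shza,yzkw] -> 8 lines: qvgyi xhbqu fgc shza yzkw hfjij wwjdz gorn
Hunk 3: at line 5 remove [hfjij,wwjdz] add [ypa] -> 7 lines: qvgyi xhbqu fgc shza yzkw ypa gorn
Hunk 4: at line 3 remove [yzkw] add [qxib,lycp,yisr] -> 9 lines: qvgyi xhbqu fgc shza qxib lycp yisr ypa gorn
Hunk 5: at line 1 remove [xhbqu,fgc] add [tyg] -> 8 lines: qvgyi tyg shza qxib lycp yisr ypa gorn
Hunk 6: at line 1 remove [tyg] add [xffww,ehb] -> 9 lines: qvgyi xffww ehb shza qxib lycp yisr ypa gorn
Hunk 7: at line 4 remove [lycp,yisr] add [ftfzs,oem,lxioj] -> 10 lines: qvgyi xffww ehb shza qxib ftfzs oem lxioj ypa gorn

Answer: qvgyi
xffww
ehb
shza
qxib
ftfzs
oem
lxioj
ypa
gorn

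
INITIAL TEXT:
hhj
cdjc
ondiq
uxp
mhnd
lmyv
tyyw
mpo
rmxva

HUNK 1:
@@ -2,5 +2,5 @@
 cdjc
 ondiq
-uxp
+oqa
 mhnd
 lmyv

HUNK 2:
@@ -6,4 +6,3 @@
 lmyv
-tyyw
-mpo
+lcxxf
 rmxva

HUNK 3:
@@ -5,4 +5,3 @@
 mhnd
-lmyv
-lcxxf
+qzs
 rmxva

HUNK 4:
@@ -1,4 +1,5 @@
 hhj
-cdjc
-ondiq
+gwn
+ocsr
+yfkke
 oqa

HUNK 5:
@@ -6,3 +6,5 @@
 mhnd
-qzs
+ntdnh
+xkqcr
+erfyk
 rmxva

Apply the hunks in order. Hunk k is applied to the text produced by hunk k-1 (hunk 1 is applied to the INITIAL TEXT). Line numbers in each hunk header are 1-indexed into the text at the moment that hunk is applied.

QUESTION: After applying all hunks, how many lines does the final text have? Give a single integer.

Hunk 1: at line 2 remove [uxp] add [oqa] -> 9 lines: hhj cdjc ondiq oqa mhnd lmyv tyyw mpo rmxva
Hunk 2: at line 6 remove [tyyw,mpo] add [lcxxf] -> 8 lines: hhj cdjc ondiq oqa mhnd lmyv lcxxf rmxva
Hunk 3: at line 5 remove [lmyv,lcxxf] add [qzs] -> 7 lines: hhj cdjc ondiq oqa mhnd qzs rmxva
Hunk 4: at line 1 remove [cdjc,ondiq] add [gwn,ocsr,yfkke] -> 8 lines: hhj gwn ocsr yfkke oqa mhnd qzs rmxva
Hunk 5: at line 6 remove [qzs] add [ntdnh,xkqcr,erfyk] -> 10 lines: hhj gwn ocsr yfkke oqa mhnd ntdnh xkqcr erfyk rmxva
Final line count: 10

Answer: 10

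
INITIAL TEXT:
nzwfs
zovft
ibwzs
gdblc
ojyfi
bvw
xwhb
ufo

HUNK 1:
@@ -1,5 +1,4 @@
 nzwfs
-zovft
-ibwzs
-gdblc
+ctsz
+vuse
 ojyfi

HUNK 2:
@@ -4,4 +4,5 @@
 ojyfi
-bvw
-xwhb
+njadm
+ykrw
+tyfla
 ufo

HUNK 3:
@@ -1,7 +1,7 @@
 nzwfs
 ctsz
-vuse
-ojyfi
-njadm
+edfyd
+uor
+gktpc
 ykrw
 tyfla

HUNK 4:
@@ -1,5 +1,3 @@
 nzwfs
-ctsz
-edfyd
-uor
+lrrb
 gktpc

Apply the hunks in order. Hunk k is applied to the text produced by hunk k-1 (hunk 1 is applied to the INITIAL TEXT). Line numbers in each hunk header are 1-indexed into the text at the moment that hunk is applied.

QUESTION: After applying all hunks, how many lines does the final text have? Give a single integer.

Answer: 6

Derivation:
Hunk 1: at line 1 remove [zovft,ibwzs,gdblc] add [ctsz,vuse] -> 7 lines: nzwfs ctsz vuse ojyfi bvw xwhb ufo
Hunk 2: at line 4 remove [bvw,xwhb] add [njadm,ykrw,tyfla] -> 8 lines: nzwfs ctsz vuse ojyfi njadm ykrw tyfla ufo
Hunk 3: at line 1 remove [vuse,ojyfi,njadm] add [edfyd,uor,gktpc] -> 8 lines: nzwfs ctsz edfyd uor gktpc ykrw tyfla ufo
Hunk 4: at line 1 remove [ctsz,edfyd,uor] add [lrrb] -> 6 lines: nzwfs lrrb gktpc ykrw tyfla ufo
Final line count: 6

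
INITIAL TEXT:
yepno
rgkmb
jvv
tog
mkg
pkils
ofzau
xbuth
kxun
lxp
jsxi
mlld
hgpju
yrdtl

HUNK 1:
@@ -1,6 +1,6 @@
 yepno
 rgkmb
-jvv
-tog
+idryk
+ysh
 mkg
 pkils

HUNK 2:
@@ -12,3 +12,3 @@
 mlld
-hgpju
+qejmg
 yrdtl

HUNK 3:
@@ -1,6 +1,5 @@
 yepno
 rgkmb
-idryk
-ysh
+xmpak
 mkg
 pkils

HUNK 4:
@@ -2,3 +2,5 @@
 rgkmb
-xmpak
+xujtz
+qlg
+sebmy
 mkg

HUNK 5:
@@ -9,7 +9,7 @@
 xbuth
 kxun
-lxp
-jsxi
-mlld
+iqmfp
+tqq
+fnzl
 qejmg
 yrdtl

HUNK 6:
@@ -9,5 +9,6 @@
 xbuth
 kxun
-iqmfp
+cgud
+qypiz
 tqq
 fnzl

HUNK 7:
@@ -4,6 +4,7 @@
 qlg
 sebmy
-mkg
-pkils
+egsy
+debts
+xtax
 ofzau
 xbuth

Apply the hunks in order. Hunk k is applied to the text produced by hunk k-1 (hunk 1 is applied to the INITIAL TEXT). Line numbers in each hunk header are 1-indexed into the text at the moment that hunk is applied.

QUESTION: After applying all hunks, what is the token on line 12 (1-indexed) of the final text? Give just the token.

Answer: cgud

Derivation:
Hunk 1: at line 1 remove [jvv,tog] add [idryk,ysh] -> 14 lines: yepno rgkmb idryk ysh mkg pkils ofzau xbuth kxun lxp jsxi mlld hgpju yrdtl
Hunk 2: at line 12 remove [hgpju] add [qejmg] -> 14 lines: yepno rgkmb idryk ysh mkg pkils ofzau xbuth kxun lxp jsxi mlld qejmg yrdtl
Hunk 3: at line 1 remove [idryk,ysh] add [xmpak] -> 13 lines: yepno rgkmb xmpak mkg pkils ofzau xbuth kxun lxp jsxi mlld qejmg yrdtl
Hunk 4: at line 2 remove [xmpak] add [xujtz,qlg,sebmy] -> 15 lines: yepno rgkmb xujtz qlg sebmy mkg pkils ofzau xbuth kxun lxp jsxi mlld qejmg yrdtl
Hunk 5: at line 9 remove [lxp,jsxi,mlld] add [iqmfp,tqq,fnzl] -> 15 lines: yepno rgkmb xujtz qlg sebmy mkg pkils ofzau xbuth kxun iqmfp tqq fnzl qejmg yrdtl
Hunk 6: at line 9 remove [iqmfp] add [cgud,qypiz] -> 16 lines: yepno rgkmb xujtz qlg sebmy mkg pkils ofzau xbuth kxun cgud qypiz tqq fnzl qejmg yrdtl
Hunk 7: at line 4 remove [mkg,pkils] add [egsy,debts,xtax] -> 17 lines: yepno rgkmb xujtz qlg sebmy egsy debts xtax ofzau xbuth kxun cgud qypiz tqq fnzl qejmg yrdtl
Final line 12: cgud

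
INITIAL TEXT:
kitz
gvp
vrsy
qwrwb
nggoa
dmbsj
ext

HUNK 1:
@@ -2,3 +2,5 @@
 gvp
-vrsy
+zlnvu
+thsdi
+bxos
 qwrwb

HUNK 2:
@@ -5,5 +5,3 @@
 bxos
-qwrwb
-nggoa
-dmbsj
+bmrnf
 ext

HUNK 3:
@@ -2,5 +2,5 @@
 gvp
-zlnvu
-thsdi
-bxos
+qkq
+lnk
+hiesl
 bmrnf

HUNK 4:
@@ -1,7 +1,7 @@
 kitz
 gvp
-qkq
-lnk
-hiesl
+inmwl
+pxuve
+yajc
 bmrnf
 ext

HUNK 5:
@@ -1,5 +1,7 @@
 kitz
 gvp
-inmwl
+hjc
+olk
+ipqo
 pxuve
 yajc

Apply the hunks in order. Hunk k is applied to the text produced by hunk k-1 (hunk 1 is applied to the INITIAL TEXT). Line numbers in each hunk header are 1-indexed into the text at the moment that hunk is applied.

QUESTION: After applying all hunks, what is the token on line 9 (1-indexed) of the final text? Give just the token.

Answer: ext

Derivation:
Hunk 1: at line 2 remove [vrsy] add [zlnvu,thsdi,bxos] -> 9 lines: kitz gvp zlnvu thsdi bxos qwrwb nggoa dmbsj ext
Hunk 2: at line 5 remove [qwrwb,nggoa,dmbsj] add [bmrnf] -> 7 lines: kitz gvp zlnvu thsdi bxos bmrnf ext
Hunk 3: at line 2 remove [zlnvu,thsdi,bxos] add [qkq,lnk,hiesl] -> 7 lines: kitz gvp qkq lnk hiesl bmrnf ext
Hunk 4: at line 1 remove [qkq,lnk,hiesl] add [inmwl,pxuve,yajc] -> 7 lines: kitz gvp inmwl pxuve yajc bmrnf ext
Hunk 5: at line 1 remove [inmwl] add [hjc,olk,ipqo] -> 9 lines: kitz gvp hjc olk ipqo pxuve yajc bmrnf ext
Final line 9: ext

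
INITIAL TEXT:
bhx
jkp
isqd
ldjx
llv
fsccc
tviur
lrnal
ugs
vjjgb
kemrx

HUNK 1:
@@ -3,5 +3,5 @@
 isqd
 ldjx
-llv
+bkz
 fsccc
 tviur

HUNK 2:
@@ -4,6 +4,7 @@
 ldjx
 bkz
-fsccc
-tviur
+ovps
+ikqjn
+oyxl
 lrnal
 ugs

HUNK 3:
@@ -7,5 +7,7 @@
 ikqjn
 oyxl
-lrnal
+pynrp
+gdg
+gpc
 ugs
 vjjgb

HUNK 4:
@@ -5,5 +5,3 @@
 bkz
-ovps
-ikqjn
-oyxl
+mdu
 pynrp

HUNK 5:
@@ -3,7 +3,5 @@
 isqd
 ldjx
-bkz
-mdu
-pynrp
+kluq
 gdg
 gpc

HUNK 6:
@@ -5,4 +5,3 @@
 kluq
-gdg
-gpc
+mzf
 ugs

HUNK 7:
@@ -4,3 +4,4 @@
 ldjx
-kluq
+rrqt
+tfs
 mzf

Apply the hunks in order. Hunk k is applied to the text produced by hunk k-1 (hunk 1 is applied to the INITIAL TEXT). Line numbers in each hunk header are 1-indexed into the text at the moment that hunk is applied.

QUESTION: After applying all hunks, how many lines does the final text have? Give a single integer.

Answer: 10

Derivation:
Hunk 1: at line 3 remove [llv] add [bkz] -> 11 lines: bhx jkp isqd ldjx bkz fsccc tviur lrnal ugs vjjgb kemrx
Hunk 2: at line 4 remove [fsccc,tviur] add [ovps,ikqjn,oyxl] -> 12 lines: bhx jkp isqd ldjx bkz ovps ikqjn oyxl lrnal ugs vjjgb kemrx
Hunk 3: at line 7 remove [lrnal] add [pynrp,gdg,gpc] -> 14 lines: bhx jkp isqd ldjx bkz ovps ikqjn oyxl pynrp gdg gpc ugs vjjgb kemrx
Hunk 4: at line 5 remove [ovps,ikqjn,oyxl] add [mdu] -> 12 lines: bhx jkp isqd ldjx bkz mdu pynrp gdg gpc ugs vjjgb kemrx
Hunk 5: at line 3 remove [bkz,mdu,pynrp] add [kluq] -> 10 lines: bhx jkp isqd ldjx kluq gdg gpc ugs vjjgb kemrx
Hunk 6: at line 5 remove [gdg,gpc] add [mzf] -> 9 lines: bhx jkp isqd ldjx kluq mzf ugs vjjgb kemrx
Hunk 7: at line 4 remove [kluq] add [rrqt,tfs] -> 10 lines: bhx jkp isqd ldjx rrqt tfs mzf ugs vjjgb kemrx
Final line count: 10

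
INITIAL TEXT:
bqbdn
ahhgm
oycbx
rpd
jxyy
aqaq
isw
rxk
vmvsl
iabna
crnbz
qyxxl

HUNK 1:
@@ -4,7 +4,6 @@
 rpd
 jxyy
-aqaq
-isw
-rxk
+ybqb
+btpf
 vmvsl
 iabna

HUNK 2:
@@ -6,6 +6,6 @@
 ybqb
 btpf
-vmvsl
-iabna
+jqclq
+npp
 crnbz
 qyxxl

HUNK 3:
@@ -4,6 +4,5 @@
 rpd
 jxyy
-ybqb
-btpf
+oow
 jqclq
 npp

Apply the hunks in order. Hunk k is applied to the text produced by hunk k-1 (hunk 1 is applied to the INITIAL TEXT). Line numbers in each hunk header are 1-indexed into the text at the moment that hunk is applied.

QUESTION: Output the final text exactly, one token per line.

Hunk 1: at line 4 remove [aqaq,isw,rxk] add [ybqb,btpf] -> 11 lines: bqbdn ahhgm oycbx rpd jxyy ybqb btpf vmvsl iabna crnbz qyxxl
Hunk 2: at line 6 remove [vmvsl,iabna] add [jqclq,npp] -> 11 lines: bqbdn ahhgm oycbx rpd jxyy ybqb btpf jqclq npp crnbz qyxxl
Hunk 3: at line 4 remove [ybqb,btpf] add [oow] -> 10 lines: bqbdn ahhgm oycbx rpd jxyy oow jqclq npp crnbz qyxxl

Answer: bqbdn
ahhgm
oycbx
rpd
jxyy
oow
jqclq
npp
crnbz
qyxxl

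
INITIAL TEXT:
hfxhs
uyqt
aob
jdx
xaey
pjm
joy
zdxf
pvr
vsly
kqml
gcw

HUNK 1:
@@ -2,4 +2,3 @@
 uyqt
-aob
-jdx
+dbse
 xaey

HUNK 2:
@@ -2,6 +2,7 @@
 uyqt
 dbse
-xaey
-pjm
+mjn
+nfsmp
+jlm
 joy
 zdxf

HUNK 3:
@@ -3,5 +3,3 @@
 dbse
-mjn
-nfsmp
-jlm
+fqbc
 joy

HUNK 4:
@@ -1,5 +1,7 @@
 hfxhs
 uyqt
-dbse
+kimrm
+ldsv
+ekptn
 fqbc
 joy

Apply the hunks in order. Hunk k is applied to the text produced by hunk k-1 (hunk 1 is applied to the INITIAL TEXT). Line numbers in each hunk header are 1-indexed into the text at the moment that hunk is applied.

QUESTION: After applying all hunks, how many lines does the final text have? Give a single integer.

Answer: 12

Derivation:
Hunk 1: at line 2 remove [aob,jdx] add [dbse] -> 11 lines: hfxhs uyqt dbse xaey pjm joy zdxf pvr vsly kqml gcw
Hunk 2: at line 2 remove [xaey,pjm] add [mjn,nfsmp,jlm] -> 12 lines: hfxhs uyqt dbse mjn nfsmp jlm joy zdxf pvr vsly kqml gcw
Hunk 3: at line 3 remove [mjn,nfsmp,jlm] add [fqbc] -> 10 lines: hfxhs uyqt dbse fqbc joy zdxf pvr vsly kqml gcw
Hunk 4: at line 1 remove [dbse] add [kimrm,ldsv,ekptn] -> 12 lines: hfxhs uyqt kimrm ldsv ekptn fqbc joy zdxf pvr vsly kqml gcw
Final line count: 12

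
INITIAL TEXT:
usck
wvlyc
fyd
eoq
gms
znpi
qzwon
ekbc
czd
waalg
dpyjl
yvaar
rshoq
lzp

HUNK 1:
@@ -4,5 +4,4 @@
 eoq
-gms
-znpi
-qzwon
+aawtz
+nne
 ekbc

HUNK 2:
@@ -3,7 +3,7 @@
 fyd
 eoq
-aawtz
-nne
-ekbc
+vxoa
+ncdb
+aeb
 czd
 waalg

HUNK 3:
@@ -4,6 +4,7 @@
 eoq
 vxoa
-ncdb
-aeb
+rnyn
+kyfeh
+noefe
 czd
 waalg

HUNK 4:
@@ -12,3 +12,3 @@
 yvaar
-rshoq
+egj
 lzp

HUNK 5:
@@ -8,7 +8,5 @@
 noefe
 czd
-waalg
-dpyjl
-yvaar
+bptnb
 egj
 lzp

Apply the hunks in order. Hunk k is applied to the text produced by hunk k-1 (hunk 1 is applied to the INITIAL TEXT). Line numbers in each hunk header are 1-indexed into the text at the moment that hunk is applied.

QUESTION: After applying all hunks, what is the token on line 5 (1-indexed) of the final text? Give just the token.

Answer: vxoa

Derivation:
Hunk 1: at line 4 remove [gms,znpi,qzwon] add [aawtz,nne] -> 13 lines: usck wvlyc fyd eoq aawtz nne ekbc czd waalg dpyjl yvaar rshoq lzp
Hunk 2: at line 3 remove [aawtz,nne,ekbc] add [vxoa,ncdb,aeb] -> 13 lines: usck wvlyc fyd eoq vxoa ncdb aeb czd waalg dpyjl yvaar rshoq lzp
Hunk 3: at line 4 remove [ncdb,aeb] add [rnyn,kyfeh,noefe] -> 14 lines: usck wvlyc fyd eoq vxoa rnyn kyfeh noefe czd waalg dpyjl yvaar rshoq lzp
Hunk 4: at line 12 remove [rshoq] add [egj] -> 14 lines: usck wvlyc fyd eoq vxoa rnyn kyfeh noefe czd waalg dpyjl yvaar egj lzp
Hunk 5: at line 8 remove [waalg,dpyjl,yvaar] add [bptnb] -> 12 lines: usck wvlyc fyd eoq vxoa rnyn kyfeh noefe czd bptnb egj lzp
Final line 5: vxoa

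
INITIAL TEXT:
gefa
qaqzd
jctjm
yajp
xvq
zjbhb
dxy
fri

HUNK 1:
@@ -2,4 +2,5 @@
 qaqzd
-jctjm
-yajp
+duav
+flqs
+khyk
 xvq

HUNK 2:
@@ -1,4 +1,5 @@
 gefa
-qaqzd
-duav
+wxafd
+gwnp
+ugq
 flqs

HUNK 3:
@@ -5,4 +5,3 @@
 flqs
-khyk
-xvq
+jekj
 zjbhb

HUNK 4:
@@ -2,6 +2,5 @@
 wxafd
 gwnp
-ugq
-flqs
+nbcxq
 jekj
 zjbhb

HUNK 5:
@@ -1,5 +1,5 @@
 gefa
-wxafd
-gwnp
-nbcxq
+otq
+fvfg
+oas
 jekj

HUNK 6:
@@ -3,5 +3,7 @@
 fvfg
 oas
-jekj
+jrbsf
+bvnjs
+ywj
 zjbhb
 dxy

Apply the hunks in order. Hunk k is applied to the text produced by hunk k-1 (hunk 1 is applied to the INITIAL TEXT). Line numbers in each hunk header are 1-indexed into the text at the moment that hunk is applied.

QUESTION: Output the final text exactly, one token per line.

Answer: gefa
otq
fvfg
oas
jrbsf
bvnjs
ywj
zjbhb
dxy
fri

Derivation:
Hunk 1: at line 2 remove [jctjm,yajp] add [duav,flqs,khyk] -> 9 lines: gefa qaqzd duav flqs khyk xvq zjbhb dxy fri
Hunk 2: at line 1 remove [qaqzd,duav] add [wxafd,gwnp,ugq] -> 10 lines: gefa wxafd gwnp ugq flqs khyk xvq zjbhb dxy fri
Hunk 3: at line 5 remove [khyk,xvq] add [jekj] -> 9 lines: gefa wxafd gwnp ugq flqs jekj zjbhb dxy fri
Hunk 4: at line 2 remove [ugq,flqs] add [nbcxq] -> 8 lines: gefa wxafd gwnp nbcxq jekj zjbhb dxy fri
Hunk 5: at line 1 remove [wxafd,gwnp,nbcxq] add [otq,fvfg,oas] -> 8 lines: gefa otq fvfg oas jekj zjbhb dxy fri
Hunk 6: at line 3 remove [jekj] add [jrbsf,bvnjs,ywj] -> 10 lines: gefa otq fvfg oas jrbsf bvnjs ywj zjbhb dxy fri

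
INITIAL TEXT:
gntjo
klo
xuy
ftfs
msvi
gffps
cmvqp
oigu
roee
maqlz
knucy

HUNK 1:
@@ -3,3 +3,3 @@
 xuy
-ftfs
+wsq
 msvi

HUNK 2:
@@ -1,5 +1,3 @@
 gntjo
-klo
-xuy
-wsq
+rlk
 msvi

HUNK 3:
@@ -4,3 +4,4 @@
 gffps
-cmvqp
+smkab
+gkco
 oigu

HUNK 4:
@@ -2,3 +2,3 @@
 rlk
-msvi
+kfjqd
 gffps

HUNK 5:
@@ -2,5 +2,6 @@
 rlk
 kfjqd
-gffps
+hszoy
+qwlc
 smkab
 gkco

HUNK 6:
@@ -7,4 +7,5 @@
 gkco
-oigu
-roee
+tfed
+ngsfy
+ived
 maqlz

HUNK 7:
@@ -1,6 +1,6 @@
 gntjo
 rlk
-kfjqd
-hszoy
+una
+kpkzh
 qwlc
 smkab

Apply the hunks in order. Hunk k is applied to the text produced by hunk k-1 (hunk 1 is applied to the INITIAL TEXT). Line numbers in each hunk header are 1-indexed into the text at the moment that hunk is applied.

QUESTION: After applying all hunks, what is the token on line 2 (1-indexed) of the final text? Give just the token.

Hunk 1: at line 3 remove [ftfs] add [wsq] -> 11 lines: gntjo klo xuy wsq msvi gffps cmvqp oigu roee maqlz knucy
Hunk 2: at line 1 remove [klo,xuy,wsq] add [rlk] -> 9 lines: gntjo rlk msvi gffps cmvqp oigu roee maqlz knucy
Hunk 3: at line 4 remove [cmvqp] add [smkab,gkco] -> 10 lines: gntjo rlk msvi gffps smkab gkco oigu roee maqlz knucy
Hunk 4: at line 2 remove [msvi] add [kfjqd] -> 10 lines: gntjo rlk kfjqd gffps smkab gkco oigu roee maqlz knucy
Hunk 5: at line 2 remove [gffps] add [hszoy,qwlc] -> 11 lines: gntjo rlk kfjqd hszoy qwlc smkab gkco oigu roee maqlz knucy
Hunk 6: at line 7 remove [oigu,roee] add [tfed,ngsfy,ived] -> 12 lines: gntjo rlk kfjqd hszoy qwlc smkab gkco tfed ngsfy ived maqlz knucy
Hunk 7: at line 1 remove [kfjqd,hszoy] add [una,kpkzh] -> 12 lines: gntjo rlk una kpkzh qwlc smkab gkco tfed ngsfy ived maqlz knucy
Final line 2: rlk

Answer: rlk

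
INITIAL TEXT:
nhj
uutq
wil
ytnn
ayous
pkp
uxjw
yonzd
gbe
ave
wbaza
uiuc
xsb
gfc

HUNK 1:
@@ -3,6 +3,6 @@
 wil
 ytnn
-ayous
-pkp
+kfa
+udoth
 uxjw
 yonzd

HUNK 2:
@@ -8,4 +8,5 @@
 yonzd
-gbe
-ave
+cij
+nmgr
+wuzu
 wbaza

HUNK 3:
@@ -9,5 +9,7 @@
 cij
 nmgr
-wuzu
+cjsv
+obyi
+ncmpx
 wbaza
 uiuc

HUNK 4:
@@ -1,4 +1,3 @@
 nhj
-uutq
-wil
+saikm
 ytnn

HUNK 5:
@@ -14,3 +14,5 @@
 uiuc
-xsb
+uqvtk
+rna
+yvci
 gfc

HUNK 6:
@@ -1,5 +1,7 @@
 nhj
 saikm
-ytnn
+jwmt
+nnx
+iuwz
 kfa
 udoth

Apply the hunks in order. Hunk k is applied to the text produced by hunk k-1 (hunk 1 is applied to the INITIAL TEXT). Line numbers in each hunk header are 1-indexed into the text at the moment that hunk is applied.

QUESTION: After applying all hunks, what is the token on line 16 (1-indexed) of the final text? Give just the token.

Answer: uiuc

Derivation:
Hunk 1: at line 3 remove [ayous,pkp] add [kfa,udoth] -> 14 lines: nhj uutq wil ytnn kfa udoth uxjw yonzd gbe ave wbaza uiuc xsb gfc
Hunk 2: at line 8 remove [gbe,ave] add [cij,nmgr,wuzu] -> 15 lines: nhj uutq wil ytnn kfa udoth uxjw yonzd cij nmgr wuzu wbaza uiuc xsb gfc
Hunk 3: at line 9 remove [wuzu] add [cjsv,obyi,ncmpx] -> 17 lines: nhj uutq wil ytnn kfa udoth uxjw yonzd cij nmgr cjsv obyi ncmpx wbaza uiuc xsb gfc
Hunk 4: at line 1 remove [uutq,wil] add [saikm] -> 16 lines: nhj saikm ytnn kfa udoth uxjw yonzd cij nmgr cjsv obyi ncmpx wbaza uiuc xsb gfc
Hunk 5: at line 14 remove [xsb] add [uqvtk,rna,yvci] -> 18 lines: nhj saikm ytnn kfa udoth uxjw yonzd cij nmgr cjsv obyi ncmpx wbaza uiuc uqvtk rna yvci gfc
Hunk 6: at line 1 remove [ytnn] add [jwmt,nnx,iuwz] -> 20 lines: nhj saikm jwmt nnx iuwz kfa udoth uxjw yonzd cij nmgr cjsv obyi ncmpx wbaza uiuc uqvtk rna yvci gfc
Final line 16: uiuc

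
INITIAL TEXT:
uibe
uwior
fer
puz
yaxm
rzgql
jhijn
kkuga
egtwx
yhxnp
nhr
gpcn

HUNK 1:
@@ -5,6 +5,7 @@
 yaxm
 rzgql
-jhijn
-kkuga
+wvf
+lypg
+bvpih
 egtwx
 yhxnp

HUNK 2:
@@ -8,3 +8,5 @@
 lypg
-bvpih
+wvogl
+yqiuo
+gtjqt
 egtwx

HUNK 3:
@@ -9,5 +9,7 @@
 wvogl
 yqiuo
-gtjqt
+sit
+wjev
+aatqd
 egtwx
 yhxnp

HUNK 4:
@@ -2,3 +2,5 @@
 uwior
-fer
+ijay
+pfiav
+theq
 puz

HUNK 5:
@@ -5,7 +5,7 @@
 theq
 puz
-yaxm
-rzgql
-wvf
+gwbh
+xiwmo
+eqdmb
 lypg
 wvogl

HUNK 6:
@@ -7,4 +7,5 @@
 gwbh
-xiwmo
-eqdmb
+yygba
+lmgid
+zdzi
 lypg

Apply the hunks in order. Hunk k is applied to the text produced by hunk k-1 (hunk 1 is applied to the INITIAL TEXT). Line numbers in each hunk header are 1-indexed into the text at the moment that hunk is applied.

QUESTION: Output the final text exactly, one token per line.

Answer: uibe
uwior
ijay
pfiav
theq
puz
gwbh
yygba
lmgid
zdzi
lypg
wvogl
yqiuo
sit
wjev
aatqd
egtwx
yhxnp
nhr
gpcn

Derivation:
Hunk 1: at line 5 remove [jhijn,kkuga] add [wvf,lypg,bvpih] -> 13 lines: uibe uwior fer puz yaxm rzgql wvf lypg bvpih egtwx yhxnp nhr gpcn
Hunk 2: at line 8 remove [bvpih] add [wvogl,yqiuo,gtjqt] -> 15 lines: uibe uwior fer puz yaxm rzgql wvf lypg wvogl yqiuo gtjqt egtwx yhxnp nhr gpcn
Hunk 3: at line 9 remove [gtjqt] add [sit,wjev,aatqd] -> 17 lines: uibe uwior fer puz yaxm rzgql wvf lypg wvogl yqiuo sit wjev aatqd egtwx yhxnp nhr gpcn
Hunk 4: at line 2 remove [fer] add [ijay,pfiav,theq] -> 19 lines: uibe uwior ijay pfiav theq puz yaxm rzgql wvf lypg wvogl yqiuo sit wjev aatqd egtwx yhxnp nhr gpcn
Hunk 5: at line 5 remove [yaxm,rzgql,wvf] add [gwbh,xiwmo,eqdmb] -> 19 lines: uibe uwior ijay pfiav theq puz gwbh xiwmo eqdmb lypg wvogl yqiuo sit wjev aatqd egtwx yhxnp nhr gpcn
Hunk 6: at line 7 remove [xiwmo,eqdmb] add [yygba,lmgid,zdzi] -> 20 lines: uibe uwior ijay pfiav theq puz gwbh yygba lmgid zdzi lypg wvogl yqiuo sit wjev aatqd egtwx yhxnp nhr gpcn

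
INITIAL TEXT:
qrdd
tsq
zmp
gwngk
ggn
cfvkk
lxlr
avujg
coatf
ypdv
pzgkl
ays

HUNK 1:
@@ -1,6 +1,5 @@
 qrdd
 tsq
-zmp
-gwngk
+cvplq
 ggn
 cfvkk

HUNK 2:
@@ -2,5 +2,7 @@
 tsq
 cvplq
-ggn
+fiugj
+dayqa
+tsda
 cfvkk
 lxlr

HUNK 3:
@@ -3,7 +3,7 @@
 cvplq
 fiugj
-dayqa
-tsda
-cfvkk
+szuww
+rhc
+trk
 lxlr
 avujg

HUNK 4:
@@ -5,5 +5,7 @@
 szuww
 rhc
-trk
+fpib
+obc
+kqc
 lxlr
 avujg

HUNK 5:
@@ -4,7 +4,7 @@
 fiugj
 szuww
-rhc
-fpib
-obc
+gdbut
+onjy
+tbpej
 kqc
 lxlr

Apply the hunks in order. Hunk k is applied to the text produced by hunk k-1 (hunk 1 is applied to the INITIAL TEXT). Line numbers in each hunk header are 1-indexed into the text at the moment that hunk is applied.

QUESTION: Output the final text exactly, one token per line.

Answer: qrdd
tsq
cvplq
fiugj
szuww
gdbut
onjy
tbpej
kqc
lxlr
avujg
coatf
ypdv
pzgkl
ays

Derivation:
Hunk 1: at line 1 remove [zmp,gwngk] add [cvplq] -> 11 lines: qrdd tsq cvplq ggn cfvkk lxlr avujg coatf ypdv pzgkl ays
Hunk 2: at line 2 remove [ggn] add [fiugj,dayqa,tsda] -> 13 lines: qrdd tsq cvplq fiugj dayqa tsda cfvkk lxlr avujg coatf ypdv pzgkl ays
Hunk 3: at line 3 remove [dayqa,tsda,cfvkk] add [szuww,rhc,trk] -> 13 lines: qrdd tsq cvplq fiugj szuww rhc trk lxlr avujg coatf ypdv pzgkl ays
Hunk 4: at line 5 remove [trk] add [fpib,obc,kqc] -> 15 lines: qrdd tsq cvplq fiugj szuww rhc fpib obc kqc lxlr avujg coatf ypdv pzgkl ays
Hunk 5: at line 4 remove [rhc,fpib,obc] add [gdbut,onjy,tbpej] -> 15 lines: qrdd tsq cvplq fiugj szuww gdbut onjy tbpej kqc lxlr avujg coatf ypdv pzgkl ays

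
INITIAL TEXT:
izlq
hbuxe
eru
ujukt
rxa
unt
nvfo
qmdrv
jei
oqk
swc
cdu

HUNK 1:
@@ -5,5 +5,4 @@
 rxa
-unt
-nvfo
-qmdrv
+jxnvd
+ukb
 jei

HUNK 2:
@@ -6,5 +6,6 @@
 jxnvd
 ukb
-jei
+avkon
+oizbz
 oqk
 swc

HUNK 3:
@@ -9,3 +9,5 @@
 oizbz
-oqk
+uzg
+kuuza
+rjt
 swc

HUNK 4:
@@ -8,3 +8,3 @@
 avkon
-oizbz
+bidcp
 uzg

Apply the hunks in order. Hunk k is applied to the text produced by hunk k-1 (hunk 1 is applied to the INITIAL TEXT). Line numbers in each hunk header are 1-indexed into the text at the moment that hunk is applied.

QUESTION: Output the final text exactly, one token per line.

Hunk 1: at line 5 remove [unt,nvfo,qmdrv] add [jxnvd,ukb] -> 11 lines: izlq hbuxe eru ujukt rxa jxnvd ukb jei oqk swc cdu
Hunk 2: at line 6 remove [jei] add [avkon,oizbz] -> 12 lines: izlq hbuxe eru ujukt rxa jxnvd ukb avkon oizbz oqk swc cdu
Hunk 3: at line 9 remove [oqk] add [uzg,kuuza,rjt] -> 14 lines: izlq hbuxe eru ujukt rxa jxnvd ukb avkon oizbz uzg kuuza rjt swc cdu
Hunk 4: at line 8 remove [oizbz] add [bidcp] -> 14 lines: izlq hbuxe eru ujukt rxa jxnvd ukb avkon bidcp uzg kuuza rjt swc cdu

Answer: izlq
hbuxe
eru
ujukt
rxa
jxnvd
ukb
avkon
bidcp
uzg
kuuza
rjt
swc
cdu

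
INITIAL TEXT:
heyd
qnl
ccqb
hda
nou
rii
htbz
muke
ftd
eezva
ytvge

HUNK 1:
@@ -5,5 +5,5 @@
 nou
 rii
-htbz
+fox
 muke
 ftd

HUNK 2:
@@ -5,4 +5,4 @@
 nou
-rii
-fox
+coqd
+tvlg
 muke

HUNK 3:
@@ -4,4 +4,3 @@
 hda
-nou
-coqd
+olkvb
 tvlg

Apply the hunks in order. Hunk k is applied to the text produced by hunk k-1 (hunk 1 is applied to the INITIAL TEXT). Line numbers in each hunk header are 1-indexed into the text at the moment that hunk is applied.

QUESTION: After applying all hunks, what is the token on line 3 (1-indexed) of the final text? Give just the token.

Answer: ccqb

Derivation:
Hunk 1: at line 5 remove [htbz] add [fox] -> 11 lines: heyd qnl ccqb hda nou rii fox muke ftd eezva ytvge
Hunk 2: at line 5 remove [rii,fox] add [coqd,tvlg] -> 11 lines: heyd qnl ccqb hda nou coqd tvlg muke ftd eezva ytvge
Hunk 3: at line 4 remove [nou,coqd] add [olkvb] -> 10 lines: heyd qnl ccqb hda olkvb tvlg muke ftd eezva ytvge
Final line 3: ccqb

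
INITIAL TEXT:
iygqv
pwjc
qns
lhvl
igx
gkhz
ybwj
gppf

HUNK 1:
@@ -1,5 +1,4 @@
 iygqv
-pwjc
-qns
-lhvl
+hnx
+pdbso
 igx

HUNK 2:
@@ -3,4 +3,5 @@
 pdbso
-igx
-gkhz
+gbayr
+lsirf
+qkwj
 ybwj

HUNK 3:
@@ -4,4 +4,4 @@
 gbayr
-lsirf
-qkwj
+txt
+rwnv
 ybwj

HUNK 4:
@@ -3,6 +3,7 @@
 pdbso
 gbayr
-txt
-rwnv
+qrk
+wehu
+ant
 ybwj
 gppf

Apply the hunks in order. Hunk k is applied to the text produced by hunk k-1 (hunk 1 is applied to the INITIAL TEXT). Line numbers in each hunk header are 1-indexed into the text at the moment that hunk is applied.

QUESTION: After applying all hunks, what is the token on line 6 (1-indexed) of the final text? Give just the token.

Hunk 1: at line 1 remove [pwjc,qns,lhvl] add [hnx,pdbso] -> 7 lines: iygqv hnx pdbso igx gkhz ybwj gppf
Hunk 2: at line 3 remove [igx,gkhz] add [gbayr,lsirf,qkwj] -> 8 lines: iygqv hnx pdbso gbayr lsirf qkwj ybwj gppf
Hunk 3: at line 4 remove [lsirf,qkwj] add [txt,rwnv] -> 8 lines: iygqv hnx pdbso gbayr txt rwnv ybwj gppf
Hunk 4: at line 3 remove [txt,rwnv] add [qrk,wehu,ant] -> 9 lines: iygqv hnx pdbso gbayr qrk wehu ant ybwj gppf
Final line 6: wehu

Answer: wehu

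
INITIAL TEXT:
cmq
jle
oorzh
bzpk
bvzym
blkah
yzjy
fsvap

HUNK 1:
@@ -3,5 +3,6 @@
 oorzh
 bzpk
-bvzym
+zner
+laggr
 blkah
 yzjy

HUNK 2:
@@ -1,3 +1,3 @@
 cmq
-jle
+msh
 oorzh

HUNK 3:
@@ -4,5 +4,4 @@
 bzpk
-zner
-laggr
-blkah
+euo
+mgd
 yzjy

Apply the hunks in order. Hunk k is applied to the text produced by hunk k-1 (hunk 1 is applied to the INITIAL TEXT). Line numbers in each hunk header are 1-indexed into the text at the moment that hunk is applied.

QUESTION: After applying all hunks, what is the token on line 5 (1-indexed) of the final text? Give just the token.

Hunk 1: at line 3 remove [bvzym] add [zner,laggr] -> 9 lines: cmq jle oorzh bzpk zner laggr blkah yzjy fsvap
Hunk 2: at line 1 remove [jle] add [msh] -> 9 lines: cmq msh oorzh bzpk zner laggr blkah yzjy fsvap
Hunk 3: at line 4 remove [zner,laggr,blkah] add [euo,mgd] -> 8 lines: cmq msh oorzh bzpk euo mgd yzjy fsvap
Final line 5: euo

Answer: euo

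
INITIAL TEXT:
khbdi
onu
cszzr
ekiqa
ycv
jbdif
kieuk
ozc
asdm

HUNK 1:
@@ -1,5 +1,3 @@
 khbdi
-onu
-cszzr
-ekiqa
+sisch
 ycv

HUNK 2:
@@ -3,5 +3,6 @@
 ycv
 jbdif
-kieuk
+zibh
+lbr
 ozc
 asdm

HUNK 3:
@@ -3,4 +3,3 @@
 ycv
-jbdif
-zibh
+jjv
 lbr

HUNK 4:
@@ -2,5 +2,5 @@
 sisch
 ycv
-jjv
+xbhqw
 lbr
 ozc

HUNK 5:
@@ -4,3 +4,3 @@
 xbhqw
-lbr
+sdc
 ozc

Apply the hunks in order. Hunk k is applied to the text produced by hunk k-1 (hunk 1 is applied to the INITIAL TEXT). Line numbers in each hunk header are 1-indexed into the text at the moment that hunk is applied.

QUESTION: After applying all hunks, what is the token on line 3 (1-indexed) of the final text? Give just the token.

Answer: ycv

Derivation:
Hunk 1: at line 1 remove [onu,cszzr,ekiqa] add [sisch] -> 7 lines: khbdi sisch ycv jbdif kieuk ozc asdm
Hunk 2: at line 3 remove [kieuk] add [zibh,lbr] -> 8 lines: khbdi sisch ycv jbdif zibh lbr ozc asdm
Hunk 3: at line 3 remove [jbdif,zibh] add [jjv] -> 7 lines: khbdi sisch ycv jjv lbr ozc asdm
Hunk 4: at line 2 remove [jjv] add [xbhqw] -> 7 lines: khbdi sisch ycv xbhqw lbr ozc asdm
Hunk 5: at line 4 remove [lbr] add [sdc] -> 7 lines: khbdi sisch ycv xbhqw sdc ozc asdm
Final line 3: ycv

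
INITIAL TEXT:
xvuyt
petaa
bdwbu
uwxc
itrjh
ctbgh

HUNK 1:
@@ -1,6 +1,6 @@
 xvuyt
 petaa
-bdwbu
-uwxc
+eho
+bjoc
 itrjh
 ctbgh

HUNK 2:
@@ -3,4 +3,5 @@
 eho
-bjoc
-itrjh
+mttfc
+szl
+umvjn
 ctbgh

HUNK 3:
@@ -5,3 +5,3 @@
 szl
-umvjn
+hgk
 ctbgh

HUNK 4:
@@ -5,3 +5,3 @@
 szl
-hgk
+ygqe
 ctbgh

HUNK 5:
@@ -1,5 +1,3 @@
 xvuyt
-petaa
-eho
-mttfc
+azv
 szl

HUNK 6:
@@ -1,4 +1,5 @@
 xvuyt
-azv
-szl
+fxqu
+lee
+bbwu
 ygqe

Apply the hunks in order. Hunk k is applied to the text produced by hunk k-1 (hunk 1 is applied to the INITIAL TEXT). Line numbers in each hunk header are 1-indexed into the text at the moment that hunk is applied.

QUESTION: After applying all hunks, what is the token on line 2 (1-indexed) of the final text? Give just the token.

Answer: fxqu

Derivation:
Hunk 1: at line 1 remove [bdwbu,uwxc] add [eho,bjoc] -> 6 lines: xvuyt petaa eho bjoc itrjh ctbgh
Hunk 2: at line 3 remove [bjoc,itrjh] add [mttfc,szl,umvjn] -> 7 lines: xvuyt petaa eho mttfc szl umvjn ctbgh
Hunk 3: at line 5 remove [umvjn] add [hgk] -> 7 lines: xvuyt petaa eho mttfc szl hgk ctbgh
Hunk 4: at line 5 remove [hgk] add [ygqe] -> 7 lines: xvuyt petaa eho mttfc szl ygqe ctbgh
Hunk 5: at line 1 remove [petaa,eho,mttfc] add [azv] -> 5 lines: xvuyt azv szl ygqe ctbgh
Hunk 6: at line 1 remove [azv,szl] add [fxqu,lee,bbwu] -> 6 lines: xvuyt fxqu lee bbwu ygqe ctbgh
Final line 2: fxqu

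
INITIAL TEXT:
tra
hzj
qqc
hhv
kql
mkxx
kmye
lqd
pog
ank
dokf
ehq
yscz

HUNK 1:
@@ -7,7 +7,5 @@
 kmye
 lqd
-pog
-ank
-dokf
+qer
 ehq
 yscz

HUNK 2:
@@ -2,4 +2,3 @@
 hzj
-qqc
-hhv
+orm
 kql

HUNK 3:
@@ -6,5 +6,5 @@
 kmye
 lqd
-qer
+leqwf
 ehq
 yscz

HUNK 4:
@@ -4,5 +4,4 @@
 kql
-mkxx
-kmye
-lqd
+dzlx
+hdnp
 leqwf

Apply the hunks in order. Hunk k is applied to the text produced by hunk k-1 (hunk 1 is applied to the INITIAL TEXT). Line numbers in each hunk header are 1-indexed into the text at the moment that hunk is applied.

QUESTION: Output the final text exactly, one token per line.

Hunk 1: at line 7 remove [pog,ank,dokf] add [qer] -> 11 lines: tra hzj qqc hhv kql mkxx kmye lqd qer ehq yscz
Hunk 2: at line 2 remove [qqc,hhv] add [orm] -> 10 lines: tra hzj orm kql mkxx kmye lqd qer ehq yscz
Hunk 3: at line 6 remove [qer] add [leqwf] -> 10 lines: tra hzj orm kql mkxx kmye lqd leqwf ehq yscz
Hunk 4: at line 4 remove [mkxx,kmye,lqd] add [dzlx,hdnp] -> 9 lines: tra hzj orm kql dzlx hdnp leqwf ehq yscz

Answer: tra
hzj
orm
kql
dzlx
hdnp
leqwf
ehq
yscz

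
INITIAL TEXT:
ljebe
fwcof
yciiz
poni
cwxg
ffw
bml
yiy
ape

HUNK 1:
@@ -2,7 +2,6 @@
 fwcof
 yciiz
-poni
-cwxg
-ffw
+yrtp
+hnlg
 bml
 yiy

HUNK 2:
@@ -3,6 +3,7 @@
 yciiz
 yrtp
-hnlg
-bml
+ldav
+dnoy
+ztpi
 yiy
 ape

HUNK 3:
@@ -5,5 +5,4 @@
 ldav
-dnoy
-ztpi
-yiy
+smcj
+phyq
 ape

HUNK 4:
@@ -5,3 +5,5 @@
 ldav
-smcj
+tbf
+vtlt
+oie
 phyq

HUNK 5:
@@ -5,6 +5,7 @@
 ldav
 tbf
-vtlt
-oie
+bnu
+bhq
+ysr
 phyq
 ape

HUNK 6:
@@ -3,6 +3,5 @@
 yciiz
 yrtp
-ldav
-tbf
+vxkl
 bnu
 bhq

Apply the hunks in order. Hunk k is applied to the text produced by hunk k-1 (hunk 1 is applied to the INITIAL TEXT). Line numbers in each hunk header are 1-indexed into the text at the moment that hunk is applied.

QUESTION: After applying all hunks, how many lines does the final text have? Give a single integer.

Hunk 1: at line 2 remove [poni,cwxg,ffw] add [yrtp,hnlg] -> 8 lines: ljebe fwcof yciiz yrtp hnlg bml yiy ape
Hunk 2: at line 3 remove [hnlg,bml] add [ldav,dnoy,ztpi] -> 9 lines: ljebe fwcof yciiz yrtp ldav dnoy ztpi yiy ape
Hunk 3: at line 5 remove [dnoy,ztpi,yiy] add [smcj,phyq] -> 8 lines: ljebe fwcof yciiz yrtp ldav smcj phyq ape
Hunk 4: at line 5 remove [smcj] add [tbf,vtlt,oie] -> 10 lines: ljebe fwcof yciiz yrtp ldav tbf vtlt oie phyq ape
Hunk 5: at line 5 remove [vtlt,oie] add [bnu,bhq,ysr] -> 11 lines: ljebe fwcof yciiz yrtp ldav tbf bnu bhq ysr phyq ape
Hunk 6: at line 3 remove [ldav,tbf] add [vxkl] -> 10 lines: ljebe fwcof yciiz yrtp vxkl bnu bhq ysr phyq ape
Final line count: 10

Answer: 10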